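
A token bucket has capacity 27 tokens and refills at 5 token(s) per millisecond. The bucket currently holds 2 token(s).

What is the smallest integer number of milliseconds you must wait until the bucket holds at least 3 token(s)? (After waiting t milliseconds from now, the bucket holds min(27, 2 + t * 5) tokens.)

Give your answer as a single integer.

Answer: 1

Derivation:
Need 2 + t * 5 >= 3, so t >= 1/5.
Smallest integer t = ceil(1/5) = 1.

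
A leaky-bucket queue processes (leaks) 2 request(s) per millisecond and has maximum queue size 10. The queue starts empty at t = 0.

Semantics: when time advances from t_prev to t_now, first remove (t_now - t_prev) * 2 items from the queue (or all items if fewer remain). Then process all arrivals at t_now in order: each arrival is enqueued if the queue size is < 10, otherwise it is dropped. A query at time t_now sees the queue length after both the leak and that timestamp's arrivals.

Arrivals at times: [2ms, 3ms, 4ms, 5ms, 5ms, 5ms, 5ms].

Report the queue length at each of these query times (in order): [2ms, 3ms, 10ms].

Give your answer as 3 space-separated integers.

Queue lengths at query times:
  query t=2ms: backlog = 1
  query t=3ms: backlog = 1
  query t=10ms: backlog = 0

Answer: 1 1 0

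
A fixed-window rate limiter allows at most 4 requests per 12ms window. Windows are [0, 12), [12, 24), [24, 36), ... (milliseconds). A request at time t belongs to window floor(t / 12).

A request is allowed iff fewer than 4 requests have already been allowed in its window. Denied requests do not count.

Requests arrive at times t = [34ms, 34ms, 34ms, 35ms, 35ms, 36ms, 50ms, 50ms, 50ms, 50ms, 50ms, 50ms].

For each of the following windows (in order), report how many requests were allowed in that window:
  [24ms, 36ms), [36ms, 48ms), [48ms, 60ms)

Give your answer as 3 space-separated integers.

Answer: 4 1 4

Derivation:
Processing requests:
  req#1 t=34ms (window 2): ALLOW
  req#2 t=34ms (window 2): ALLOW
  req#3 t=34ms (window 2): ALLOW
  req#4 t=35ms (window 2): ALLOW
  req#5 t=35ms (window 2): DENY
  req#6 t=36ms (window 3): ALLOW
  req#7 t=50ms (window 4): ALLOW
  req#8 t=50ms (window 4): ALLOW
  req#9 t=50ms (window 4): ALLOW
  req#10 t=50ms (window 4): ALLOW
  req#11 t=50ms (window 4): DENY
  req#12 t=50ms (window 4): DENY

Allowed counts by window: 4 1 4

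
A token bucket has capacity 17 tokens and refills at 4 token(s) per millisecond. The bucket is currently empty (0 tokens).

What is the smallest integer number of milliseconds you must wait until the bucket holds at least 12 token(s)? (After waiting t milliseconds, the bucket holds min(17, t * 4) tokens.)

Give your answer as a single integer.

Need t * 4 >= 12, so t >= 12/4.
Smallest integer t = ceil(12/4) = 3.

Answer: 3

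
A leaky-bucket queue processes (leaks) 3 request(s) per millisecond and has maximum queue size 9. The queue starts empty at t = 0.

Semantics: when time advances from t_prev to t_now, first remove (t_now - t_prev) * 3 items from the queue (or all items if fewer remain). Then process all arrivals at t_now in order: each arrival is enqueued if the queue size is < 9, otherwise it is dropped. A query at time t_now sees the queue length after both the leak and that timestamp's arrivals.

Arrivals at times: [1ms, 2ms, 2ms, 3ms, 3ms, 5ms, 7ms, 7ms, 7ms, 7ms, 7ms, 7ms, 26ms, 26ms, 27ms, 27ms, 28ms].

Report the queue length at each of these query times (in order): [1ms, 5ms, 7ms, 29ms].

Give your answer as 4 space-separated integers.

Queue lengths at query times:
  query t=1ms: backlog = 1
  query t=5ms: backlog = 1
  query t=7ms: backlog = 6
  query t=29ms: backlog = 0

Answer: 1 1 6 0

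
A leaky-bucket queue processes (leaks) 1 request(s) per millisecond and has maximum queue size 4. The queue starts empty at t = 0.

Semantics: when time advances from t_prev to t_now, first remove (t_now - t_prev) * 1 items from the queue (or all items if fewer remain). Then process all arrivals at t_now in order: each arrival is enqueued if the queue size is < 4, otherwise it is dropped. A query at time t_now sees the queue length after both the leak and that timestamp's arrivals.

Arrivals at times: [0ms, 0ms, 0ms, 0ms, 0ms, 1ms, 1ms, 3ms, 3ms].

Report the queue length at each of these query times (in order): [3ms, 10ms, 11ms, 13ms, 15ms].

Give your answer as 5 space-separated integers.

Answer: 4 0 0 0 0

Derivation:
Queue lengths at query times:
  query t=3ms: backlog = 4
  query t=10ms: backlog = 0
  query t=11ms: backlog = 0
  query t=13ms: backlog = 0
  query t=15ms: backlog = 0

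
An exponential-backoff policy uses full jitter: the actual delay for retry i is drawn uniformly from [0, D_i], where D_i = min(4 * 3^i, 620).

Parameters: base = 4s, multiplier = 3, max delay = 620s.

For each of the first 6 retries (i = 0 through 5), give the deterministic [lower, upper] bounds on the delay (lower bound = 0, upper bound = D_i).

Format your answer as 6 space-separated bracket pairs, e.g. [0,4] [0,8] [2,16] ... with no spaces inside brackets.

Answer: [0,4] [0,12] [0,36] [0,108] [0,324] [0,620]

Derivation:
Computing bounds per retry:
  i=0: D_i=min(4*3^0,620)=4, bounds=[0,4]
  i=1: D_i=min(4*3^1,620)=12, bounds=[0,12]
  i=2: D_i=min(4*3^2,620)=36, bounds=[0,36]
  i=3: D_i=min(4*3^3,620)=108, bounds=[0,108]
  i=4: D_i=min(4*3^4,620)=324, bounds=[0,324]
  i=5: D_i=min(4*3^5,620)=620, bounds=[0,620]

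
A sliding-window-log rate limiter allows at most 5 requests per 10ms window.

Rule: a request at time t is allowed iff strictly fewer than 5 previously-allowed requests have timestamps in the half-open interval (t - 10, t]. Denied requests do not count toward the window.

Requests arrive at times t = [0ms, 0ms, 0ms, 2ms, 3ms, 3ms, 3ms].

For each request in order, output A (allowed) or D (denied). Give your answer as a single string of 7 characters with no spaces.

Tracking allowed requests in the window:
  req#1 t=0ms: ALLOW
  req#2 t=0ms: ALLOW
  req#3 t=0ms: ALLOW
  req#4 t=2ms: ALLOW
  req#5 t=3ms: ALLOW
  req#6 t=3ms: DENY
  req#7 t=3ms: DENY

Answer: AAAAADD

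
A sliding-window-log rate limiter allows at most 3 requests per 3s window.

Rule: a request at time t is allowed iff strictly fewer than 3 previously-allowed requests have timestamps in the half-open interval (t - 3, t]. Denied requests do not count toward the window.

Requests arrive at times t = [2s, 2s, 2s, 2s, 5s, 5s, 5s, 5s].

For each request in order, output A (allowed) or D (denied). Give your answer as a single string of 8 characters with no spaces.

Answer: AAADAAAD

Derivation:
Tracking allowed requests in the window:
  req#1 t=2s: ALLOW
  req#2 t=2s: ALLOW
  req#3 t=2s: ALLOW
  req#4 t=2s: DENY
  req#5 t=5s: ALLOW
  req#6 t=5s: ALLOW
  req#7 t=5s: ALLOW
  req#8 t=5s: DENY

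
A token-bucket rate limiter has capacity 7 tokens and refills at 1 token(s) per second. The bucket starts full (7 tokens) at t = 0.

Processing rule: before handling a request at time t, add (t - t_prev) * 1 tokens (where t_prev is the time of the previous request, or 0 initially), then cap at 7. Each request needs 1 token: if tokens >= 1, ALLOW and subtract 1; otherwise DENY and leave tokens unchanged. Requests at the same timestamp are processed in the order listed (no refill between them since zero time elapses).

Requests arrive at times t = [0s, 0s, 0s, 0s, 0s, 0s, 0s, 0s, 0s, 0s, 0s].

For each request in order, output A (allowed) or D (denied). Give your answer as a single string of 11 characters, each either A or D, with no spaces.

Answer: AAAAAAADDDD

Derivation:
Simulating step by step:
  req#1 t=0s: ALLOW
  req#2 t=0s: ALLOW
  req#3 t=0s: ALLOW
  req#4 t=0s: ALLOW
  req#5 t=0s: ALLOW
  req#6 t=0s: ALLOW
  req#7 t=0s: ALLOW
  req#8 t=0s: DENY
  req#9 t=0s: DENY
  req#10 t=0s: DENY
  req#11 t=0s: DENY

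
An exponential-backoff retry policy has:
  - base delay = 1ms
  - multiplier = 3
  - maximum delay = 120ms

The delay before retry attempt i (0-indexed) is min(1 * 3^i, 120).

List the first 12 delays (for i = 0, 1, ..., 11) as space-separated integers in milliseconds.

Computing each delay:
  i=0: min(1*3^0, 120) = 1
  i=1: min(1*3^1, 120) = 3
  i=2: min(1*3^2, 120) = 9
  i=3: min(1*3^3, 120) = 27
  i=4: min(1*3^4, 120) = 81
  i=5: min(1*3^5, 120) = 120
  i=6: min(1*3^6, 120) = 120
  i=7: min(1*3^7, 120) = 120
  i=8: min(1*3^8, 120) = 120
  i=9: min(1*3^9, 120) = 120
  i=10: min(1*3^10, 120) = 120
  i=11: min(1*3^11, 120) = 120

Answer: 1 3 9 27 81 120 120 120 120 120 120 120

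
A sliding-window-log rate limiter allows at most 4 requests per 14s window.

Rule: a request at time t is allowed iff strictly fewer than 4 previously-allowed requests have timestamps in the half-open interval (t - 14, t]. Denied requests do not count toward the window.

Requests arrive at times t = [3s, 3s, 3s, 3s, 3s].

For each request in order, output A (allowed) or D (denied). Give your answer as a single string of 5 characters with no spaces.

Answer: AAAAD

Derivation:
Tracking allowed requests in the window:
  req#1 t=3s: ALLOW
  req#2 t=3s: ALLOW
  req#3 t=3s: ALLOW
  req#4 t=3s: ALLOW
  req#5 t=3s: DENY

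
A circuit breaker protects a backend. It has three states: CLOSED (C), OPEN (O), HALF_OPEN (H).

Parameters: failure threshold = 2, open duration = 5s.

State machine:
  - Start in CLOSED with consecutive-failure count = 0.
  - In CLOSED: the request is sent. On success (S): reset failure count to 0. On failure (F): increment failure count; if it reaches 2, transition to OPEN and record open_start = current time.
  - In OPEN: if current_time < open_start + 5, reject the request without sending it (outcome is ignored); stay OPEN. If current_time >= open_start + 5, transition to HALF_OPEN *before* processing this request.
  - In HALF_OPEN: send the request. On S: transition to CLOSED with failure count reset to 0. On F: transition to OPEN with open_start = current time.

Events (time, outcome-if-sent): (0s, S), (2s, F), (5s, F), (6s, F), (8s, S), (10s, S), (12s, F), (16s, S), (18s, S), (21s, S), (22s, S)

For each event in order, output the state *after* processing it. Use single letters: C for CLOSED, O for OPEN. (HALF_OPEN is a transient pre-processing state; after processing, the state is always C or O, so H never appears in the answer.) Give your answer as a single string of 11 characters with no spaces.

Answer: CCOOOCCCCCC

Derivation:
State after each event:
  event#1 t=0s outcome=S: state=CLOSED
  event#2 t=2s outcome=F: state=CLOSED
  event#3 t=5s outcome=F: state=OPEN
  event#4 t=6s outcome=F: state=OPEN
  event#5 t=8s outcome=S: state=OPEN
  event#6 t=10s outcome=S: state=CLOSED
  event#7 t=12s outcome=F: state=CLOSED
  event#8 t=16s outcome=S: state=CLOSED
  event#9 t=18s outcome=S: state=CLOSED
  event#10 t=21s outcome=S: state=CLOSED
  event#11 t=22s outcome=S: state=CLOSED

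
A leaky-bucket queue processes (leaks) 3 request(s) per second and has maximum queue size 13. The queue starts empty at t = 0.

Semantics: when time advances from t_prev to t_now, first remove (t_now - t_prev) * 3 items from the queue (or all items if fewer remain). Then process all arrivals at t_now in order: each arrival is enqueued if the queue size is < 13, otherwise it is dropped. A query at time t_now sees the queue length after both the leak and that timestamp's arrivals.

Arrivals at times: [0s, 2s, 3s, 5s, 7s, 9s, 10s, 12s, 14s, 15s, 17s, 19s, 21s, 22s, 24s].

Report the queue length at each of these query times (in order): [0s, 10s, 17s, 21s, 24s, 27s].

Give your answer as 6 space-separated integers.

Queue lengths at query times:
  query t=0s: backlog = 1
  query t=10s: backlog = 1
  query t=17s: backlog = 1
  query t=21s: backlog = 1
  query t=24s: backlog = 1
  query t=27s: backlog = 0

Answer: 1 1 1 1 1 0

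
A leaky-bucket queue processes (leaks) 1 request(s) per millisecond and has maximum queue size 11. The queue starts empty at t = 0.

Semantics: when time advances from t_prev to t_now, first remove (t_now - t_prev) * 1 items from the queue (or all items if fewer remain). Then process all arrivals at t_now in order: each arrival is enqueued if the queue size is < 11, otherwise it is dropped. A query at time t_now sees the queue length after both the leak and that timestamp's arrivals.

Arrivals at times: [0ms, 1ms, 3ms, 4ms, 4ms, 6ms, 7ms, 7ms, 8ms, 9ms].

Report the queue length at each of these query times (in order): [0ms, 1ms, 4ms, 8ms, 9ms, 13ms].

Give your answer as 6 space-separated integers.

Queue lengths at query times:
  query t=0ms: backlog = 1
  query t=1ms: backlog = 1
  query t=4ms: backlog = 2
  query t=8ms: backlog = 2
  query t=9ms: backlog = 2
  query t=13ms: backlog = 0

Answer: 1 1 2 2 2 0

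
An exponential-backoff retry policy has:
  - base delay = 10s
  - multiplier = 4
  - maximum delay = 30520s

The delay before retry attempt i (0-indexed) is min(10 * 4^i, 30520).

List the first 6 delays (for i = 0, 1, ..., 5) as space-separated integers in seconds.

Computing each delay:
  i=0: min(10*4^0, 30520) = 10
  i=1: min(10*4^1, 30520) = 40
  i=2: min(10*4^2, 30520) = 160
  i=3: min(10*4^3, 30520) = 640
  i=4: min(10*4^4, 30520) = 2560
  i=5: min(10*4^5, 30520) = 10240

Answer: 10 40 160 640 2560 10240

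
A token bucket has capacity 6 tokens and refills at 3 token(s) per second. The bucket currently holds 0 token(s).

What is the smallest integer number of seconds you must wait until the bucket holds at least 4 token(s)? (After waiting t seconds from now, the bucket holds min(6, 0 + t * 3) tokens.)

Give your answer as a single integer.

Need 0 + t * 3 >= 4, so t >= 4/3.
Smallest integer t = ceil(4/3) = 2.

Answer: 2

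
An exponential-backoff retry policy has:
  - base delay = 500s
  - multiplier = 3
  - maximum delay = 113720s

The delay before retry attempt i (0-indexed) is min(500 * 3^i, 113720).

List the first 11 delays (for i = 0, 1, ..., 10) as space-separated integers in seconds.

Computing each delay:
  i=0: min(500*3^0, 113720) = 500
  i=1: min(500*3^1, 113720) = 1500
  i=2: min(500*3^2, 113720) = 4500
  i=3: min(500*3^3, 113720) = 13500
  i=4: min(500*3^4, 113720) = 40500
  i=5: min(500*3^5, 113720) = 113720
  i=6: min(500*3^6, 113720) = 113720
  i=7: min(500*3^7, 113720) = 113720
  i=8: min(500*3^8, 113720) = 113720
  i=9: min(500*3^9, 113720) = 113720
  i=10: min(500*3^10, 113720) = 113720

Answer: 500 1500 4500 13500 40500 113720 113720 113720 113720 113720 113720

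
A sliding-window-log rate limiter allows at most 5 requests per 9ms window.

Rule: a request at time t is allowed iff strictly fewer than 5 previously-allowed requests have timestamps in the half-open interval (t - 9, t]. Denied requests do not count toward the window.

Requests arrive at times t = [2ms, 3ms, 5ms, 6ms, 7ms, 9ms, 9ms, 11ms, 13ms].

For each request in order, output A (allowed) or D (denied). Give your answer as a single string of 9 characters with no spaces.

Tracking allowed requests in the window:
  req#1 t=2ms: ALLOW
  req#2 t=3ms: ALLOW
  req#3 t=5ms: ALLOW
  req#4 t=6ms: ALLOW
  req#5 t=7ms: ALLOW
  req#6 t=9ms: DENY
  req#7 t=9ms: DENY
  req#8 t=11ms: ALLOW
  req#9 t=13ms: ALLOW

Answer: AAAAADDAA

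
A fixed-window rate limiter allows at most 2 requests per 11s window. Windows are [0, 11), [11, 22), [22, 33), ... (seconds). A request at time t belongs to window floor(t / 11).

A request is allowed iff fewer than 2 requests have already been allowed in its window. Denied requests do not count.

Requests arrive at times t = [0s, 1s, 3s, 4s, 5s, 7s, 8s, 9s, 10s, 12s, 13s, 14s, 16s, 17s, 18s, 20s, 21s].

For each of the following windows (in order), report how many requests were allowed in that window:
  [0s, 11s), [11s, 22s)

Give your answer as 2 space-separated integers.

Processing requests:
  req#1 t=0s (window 0): ALLOW
  req#2 t=1s (window 0): ALLOW
  req#3 t=3s (window 0): DENY
  req#4 t=4s (window 0): DENY
  req#5 t=5s (window 0): DENY
  req#6 t=7s (window 0): DENY
  req#7 t=8s (window 0): DENY
  req#8 t=9s (window 0): DENY
  req#9 t=10s (window 0): DENY
  req#10 t=12s (window 1): ALLOW
  req#11 t=13s (window 1): ALLOW
  req#12 t=14s (window 1): DENY
  req#13 t=16s (window 1): DENY
  req#14 t=17s (window 1): DENY
  req#15 t=18s (window 1): DENY
  req#16 t=20s (window 1): DENY
  req#17 t=21s (window 1): DENY

Allowed counts by window: 2 2

Answer: 2 2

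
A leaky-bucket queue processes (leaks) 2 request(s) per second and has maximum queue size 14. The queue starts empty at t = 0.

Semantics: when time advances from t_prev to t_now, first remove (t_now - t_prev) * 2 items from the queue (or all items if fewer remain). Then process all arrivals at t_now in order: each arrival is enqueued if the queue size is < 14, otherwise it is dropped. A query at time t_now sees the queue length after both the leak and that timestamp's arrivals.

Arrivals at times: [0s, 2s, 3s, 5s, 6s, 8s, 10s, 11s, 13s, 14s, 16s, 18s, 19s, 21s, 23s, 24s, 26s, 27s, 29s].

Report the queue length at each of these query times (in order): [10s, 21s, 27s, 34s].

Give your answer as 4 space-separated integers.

Answer: 1 1 1 0

Derivation:
Queue lengths at query times:
  query t=10s: backlog = 1
  query t=21s: backlog = 1
  query t=27s: backlog = 1
  query t=34s: backlog = 0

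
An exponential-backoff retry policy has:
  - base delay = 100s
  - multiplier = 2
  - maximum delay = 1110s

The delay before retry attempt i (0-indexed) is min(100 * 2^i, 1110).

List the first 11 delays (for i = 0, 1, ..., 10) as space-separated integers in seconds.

Computing each delay:
  i=0: min(100*2^0, 1110) = 100
  i=1: min(100*2^1, 1110) = 200
  i=2: min(100*2^2, 1110) = 400
  i=3: min(100*2^3, 1110) = 800
  i=4: min(100*2^4, 1110) = 1110
  i=5: min(100*2^5, 1110) = 1110
  i=6: min(100*2^6, 1110) = 1110
  i=7: min(100*2^7, 1110) = 1110
  i=8: min(100*2^8, 1110) = 1110
  i=9: min(100*2^9, 1110) = 1110
  i=10: min(100*2^10, 1110) = 1110

Answer: 100 200 400 800 1110 1110 1110 1110 1110 1110 1110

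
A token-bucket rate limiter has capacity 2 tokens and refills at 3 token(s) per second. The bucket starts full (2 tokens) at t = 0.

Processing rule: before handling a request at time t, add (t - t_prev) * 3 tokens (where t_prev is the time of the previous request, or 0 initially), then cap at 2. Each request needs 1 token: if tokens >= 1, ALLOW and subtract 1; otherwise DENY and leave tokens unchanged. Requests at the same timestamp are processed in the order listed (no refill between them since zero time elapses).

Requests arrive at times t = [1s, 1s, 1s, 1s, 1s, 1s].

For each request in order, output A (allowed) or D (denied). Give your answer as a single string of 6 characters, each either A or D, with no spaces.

Simulating step by step:
  req#1 t=1s: ALLOW
  req#2 t=1s: ALLOW
  req#3 t=1s: DENY
  req#4 t=1s: DENY
  req#5 t=1s: DENY
  req#6 t=1s: DENY

Answer: AADDDD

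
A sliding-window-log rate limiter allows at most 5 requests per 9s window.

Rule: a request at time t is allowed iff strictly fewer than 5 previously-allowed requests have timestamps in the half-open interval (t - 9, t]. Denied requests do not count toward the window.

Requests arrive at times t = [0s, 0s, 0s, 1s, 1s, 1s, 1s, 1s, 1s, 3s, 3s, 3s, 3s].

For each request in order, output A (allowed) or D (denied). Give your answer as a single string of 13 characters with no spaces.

Answer: AAAAADDDDDDDD

Derivation:
Tracking allowed requests in the window:
  req#1 t=0s: ALLOW
  req#2 t=0s: ALLOW
  req#3 t=0s: ALLOW
  req#4 t=1s: ALLOW
  req#5 t=1s: ALLOW
  req#6 t=1s: DENY
  req#7 t=1s: DENY
  req#8 t=1s: DENY
  req#9 t=1s: DENY
  req#10 t=3s: DENY
  req#11 t=3s: DENY
  req#12 t=3s: DENY
  req#13 t=3s: DENY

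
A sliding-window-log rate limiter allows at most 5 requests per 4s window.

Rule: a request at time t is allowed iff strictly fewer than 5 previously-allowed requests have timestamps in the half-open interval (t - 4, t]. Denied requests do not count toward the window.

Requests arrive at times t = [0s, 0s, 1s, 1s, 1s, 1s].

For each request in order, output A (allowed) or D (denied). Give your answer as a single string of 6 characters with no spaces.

Tracking allowed requests in the window:
  req#1 t=0s: ALLOW
  req#2 t=0s: ALLOW
  req#3 t=1s: ALLOW
  req#4 t=1s: ALLOW
  req#5 t=1s: ALLOW
  req#6 t=1s: DENY

Answer: AAAAAD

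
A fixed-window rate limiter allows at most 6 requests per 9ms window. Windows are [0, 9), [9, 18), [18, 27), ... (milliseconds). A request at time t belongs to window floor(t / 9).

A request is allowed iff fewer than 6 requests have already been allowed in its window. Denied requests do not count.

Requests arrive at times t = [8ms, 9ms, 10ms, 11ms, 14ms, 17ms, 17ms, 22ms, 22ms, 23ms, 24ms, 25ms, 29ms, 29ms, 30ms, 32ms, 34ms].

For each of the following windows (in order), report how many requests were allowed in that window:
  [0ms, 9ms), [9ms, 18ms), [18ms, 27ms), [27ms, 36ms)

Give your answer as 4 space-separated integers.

Processing requests:
  req#1 t=8ms (window 0): ALLOW
  req#2 t=9ms (window 1): ALLOW
  req#3 t=10ms (window 1): ALLOW
  req#4 t=11ms (window 1): ALLOW
  req#5 t=14ms (window 1): ALLOW
  req#6 t=17ms (window 1): ALLOW
  req#7 t=17ms (window 1): ALLOW
  req#8 t=22ms (window 2): ALLOW
  req#9 t=22ms (window 2): ALLOW
  req#10 t=23ms (window 2): ALLOW
  req#11 t=24ms (window 2): ALLOW
  req#12 t=25ms (window 2): ALLOW
  req#13 t=29ms (window 3): ALLOW
  req#14 t=29ms (window 3): ALLOW
  req#15 t=30ms (window 3): ALLOW
  req#16 t=32ms (window 3): ALLOW
  req#17 t=34ms (window 3): ALLOW

Allowed counts by window: 1 6 5 5

Answer: 1 6 5 5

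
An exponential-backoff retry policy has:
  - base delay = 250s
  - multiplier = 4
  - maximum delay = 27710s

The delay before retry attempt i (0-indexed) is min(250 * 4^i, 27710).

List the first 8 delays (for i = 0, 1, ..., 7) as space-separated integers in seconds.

Computing each delay:
  i=0: min(250*4^0, 27710) = 250
  i=1: min(250*4^1, 27710) = 1000
  i=2: min(250*4^2, 27710) = 4000
  i=3: min(250*4^3, 27710) = 16000
  i=4: min(250*4^4, 27710) = 27710
  i=5: min(250*4^5, 27710) = 27710
  i=6: min(250*4^6, 27710) = 27710
  i=7: min(250*4^7, 27710) = 27710

Answer: 250 1000 4000 16000 27710 27710 27710 27710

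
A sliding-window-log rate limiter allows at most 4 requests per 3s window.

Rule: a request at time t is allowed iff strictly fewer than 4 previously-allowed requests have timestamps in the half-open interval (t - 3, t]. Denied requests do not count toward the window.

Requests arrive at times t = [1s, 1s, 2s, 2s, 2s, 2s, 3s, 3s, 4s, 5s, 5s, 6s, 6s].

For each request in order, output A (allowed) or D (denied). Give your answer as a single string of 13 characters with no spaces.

Tracking allowed requests in the window:
  req#1 t=1s: ALLOW
  req#2 t=1s: ALLOW
  req#3 t=2s: ALLOW
  req#4 t=2s: ALLOW
  req#5 t=2s: DENY
  req#6 t=2s: DENY
  req#7 t=3s: DENY
  req#8 t=3s: DENY
  req#9 t=4s: ALLOW
  req#10 t=5s: ALLOW
  req#11 t=5s: ALLOW
  req#12 t=6s: ALLOW
  req#13 t=6s: DENY

Answer: AAAADDDDAAAAD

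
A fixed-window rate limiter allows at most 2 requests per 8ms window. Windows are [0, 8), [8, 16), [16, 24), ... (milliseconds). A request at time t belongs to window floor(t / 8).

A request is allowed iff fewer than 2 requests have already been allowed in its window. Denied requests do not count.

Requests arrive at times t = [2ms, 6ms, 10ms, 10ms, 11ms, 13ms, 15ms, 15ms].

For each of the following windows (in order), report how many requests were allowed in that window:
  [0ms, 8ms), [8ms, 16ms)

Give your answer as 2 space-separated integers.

Processing requests:
  req#1 t=2ms (window 0): ALLOW
  req#2 t=6ms (window 0): ALLOW
  req#3 t=10ms (window 1): ALLOW
  req#4 t=10ms (window 1): ALLOW
  req#5 t=11ms (window 1): DENY
  req#6 t=13ms (window 1): DENY
  req#7 t=15ms (window 1): DENY
  req#8 t=15ms (window 1): DENY

Allowed counts by window: 2 2

Answer: 2 2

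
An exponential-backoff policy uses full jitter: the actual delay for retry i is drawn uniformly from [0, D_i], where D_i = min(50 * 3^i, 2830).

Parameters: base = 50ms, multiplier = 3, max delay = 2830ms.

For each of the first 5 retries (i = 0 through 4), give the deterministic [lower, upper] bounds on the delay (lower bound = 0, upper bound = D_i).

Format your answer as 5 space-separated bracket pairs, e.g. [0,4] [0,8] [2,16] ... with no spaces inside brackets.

Answer: [0,50] [0,150] [0,450] [0,1350] [0,2830]

Derivation:
Computing bounds per retry:
  i=0: D_i=min(50*3^0,2830)=50, bounds=[0,50]
  i=1: D_i=min(50*3^1,2830)=150, bounds=[0,150]
  i=2: D_i=min(50*3^2,2830)=450, bounds=[0,450]
  i=3: D_i=min(50*3^3,2830)=1350, bounds=[0,1350]
  i=4: D_i=min(50*3^4,2830)=2830, bounds=[0,2830]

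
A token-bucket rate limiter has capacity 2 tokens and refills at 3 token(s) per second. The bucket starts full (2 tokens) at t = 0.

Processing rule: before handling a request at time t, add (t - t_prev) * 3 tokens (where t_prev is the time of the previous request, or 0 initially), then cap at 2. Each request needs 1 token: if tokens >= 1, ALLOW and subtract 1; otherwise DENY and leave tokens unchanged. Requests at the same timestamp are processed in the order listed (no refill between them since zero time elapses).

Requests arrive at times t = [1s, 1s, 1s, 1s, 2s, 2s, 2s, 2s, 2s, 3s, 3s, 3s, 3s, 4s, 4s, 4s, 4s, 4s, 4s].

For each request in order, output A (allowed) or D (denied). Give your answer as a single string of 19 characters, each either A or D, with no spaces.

Simulating step by step:
  req#1 t=1s: ALLOW
  req#2 t=1s: ALLOW
  req#3 t=1s: DENY
  req#4 t=1s: DENY
  req#5 t=2s: ALLOW
  req#6 t=2s: ALLOW
  req#7 t=2s: DENY
  req#8 t=2s: DENY
  req#9 t=2s: DENY
  req#10 t=3s: ALLOW
  req#11 t=3s: ALLOW
  req#12 t=3s: DENY
  req#13 t=3s: DENY
  req#14 t=4s: ALLOW
  req#15 t=4s: ALLOW
  req#16 t=4s: DENY
  req#17 t=4s: DENY
  req#18 t=4s: DENY
  req#19 t=4s: DENY

Answer: AADDAADDDAADDAADDDD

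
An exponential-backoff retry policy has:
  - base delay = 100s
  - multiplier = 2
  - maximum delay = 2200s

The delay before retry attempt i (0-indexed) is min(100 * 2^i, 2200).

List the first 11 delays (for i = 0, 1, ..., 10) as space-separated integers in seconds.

Computing each delay:
  i=0: min(100*2^0, 2200) = 100
  i=1: min(100*2^1, 2200) = 200
  i=2: min(100*2^2, 2200) = 400
  i=3: min(100*2^3, 2200) = 800
  i=4: min(100*2^4, 2200) = 1600
  i=5: min(100*2^5, 2200) = 2200
  i=6: min(100*2^6, 2200) = 2200
  i=7: min(100*2^7, 2200) = 2200
  i=8: min(100*2^8, 2200) = 2200
  i=9: min(100*2^9, 2200) = 2200
  i=10: min(100*2^10, 2200) = 2200

Answer: 100 200 400 800 1600 2200 2200 2200 2200 2200 2200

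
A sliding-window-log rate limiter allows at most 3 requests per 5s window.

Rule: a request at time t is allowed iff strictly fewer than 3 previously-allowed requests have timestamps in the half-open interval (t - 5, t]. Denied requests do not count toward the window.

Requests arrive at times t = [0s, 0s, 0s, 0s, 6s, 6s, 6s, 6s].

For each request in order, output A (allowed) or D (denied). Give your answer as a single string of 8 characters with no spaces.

Answer: AAADAAAD

Derivation:
Tracking allowed requests in the window:
  req#1 t=0s: ALLOW
  req#2 t=0s: ALLOW
  req#3 t=0s: ALLOW
  req#4 t=0s: DENY
  req#5 t=6s: ALLOW
  req#6 t=6s: ALLOW
  req#7 t=6s: ALLOW
  req#8 t=6s: DENY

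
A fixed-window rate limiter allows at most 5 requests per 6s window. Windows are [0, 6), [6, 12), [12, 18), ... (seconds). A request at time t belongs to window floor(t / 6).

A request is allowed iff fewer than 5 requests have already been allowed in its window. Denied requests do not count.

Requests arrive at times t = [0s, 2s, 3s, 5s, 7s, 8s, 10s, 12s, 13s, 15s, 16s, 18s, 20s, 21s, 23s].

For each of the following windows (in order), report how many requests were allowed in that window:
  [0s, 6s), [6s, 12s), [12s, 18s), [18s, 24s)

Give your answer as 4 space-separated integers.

Processing requests:
  req#1 t=0s (window 0): ALLOW
  req#2 t=2s (window 0): ALLOW
  req#3 t=3s (window 0): ALLOW
  req#4 t=5s (window 0): ALLOW
  req#5 t=7s (window 1): ALLOW
  req#6 t=8s (window 1): ALLOW
  req#7 t=10s (window 1): ALLOW
  req#8 t=12s (window 2): ALLOW
  req#9 t=13s (window 2): ALLOW
  req#10 t=15s (window 2): ALLOW
  req#11 t=16s (window 2): ALLOW
  req#12 t=18s (window 3): ALLOW
  req#13 t=20s (window 3): ALLOW
  req#14 t=21s (window 3): ALLOW
  req#15 t=23s (window 3): ALLOW

Allowed counts by window: 4 3 4 4

Answer: 4 3 4 4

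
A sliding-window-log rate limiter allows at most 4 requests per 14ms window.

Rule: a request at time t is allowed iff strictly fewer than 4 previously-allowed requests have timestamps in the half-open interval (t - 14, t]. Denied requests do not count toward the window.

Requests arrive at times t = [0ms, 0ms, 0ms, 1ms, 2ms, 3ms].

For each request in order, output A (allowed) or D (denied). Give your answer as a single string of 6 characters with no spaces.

Tracking allowed requests in the window:
  req#1 t=0ms: ALLOW
  req#2 t=0ms: ALLOW
  req#3 t=0ms: ALLOW
  req#4 t=1ms: ALLOW
  req#5 t=2ms: DENY
  req#6 t=3ms: DENY

Answer: AAAADD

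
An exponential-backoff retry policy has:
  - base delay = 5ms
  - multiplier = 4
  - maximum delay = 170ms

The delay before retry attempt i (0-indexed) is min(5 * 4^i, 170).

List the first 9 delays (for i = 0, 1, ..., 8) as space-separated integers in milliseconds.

Computing each delay:
  i=0: min(5*4^0, 170) = 5
  i=1: min(5*4^1, 170) = 20
  i=2: min(5*4^2, 170) = 80
  i=3: min(5*4^3, 170) = 170
  i=4: min(5*4^4, 170) = 170
  i=5: min(5*4^5, 170) = 170
  i=6: min(5*4^6, 170) = 170
  i=7: min(5*4^7, 170) = 170
  i=8: min(5*4^8, 170) = 170

Answer: 5 20 80 170 170 170 170 170 170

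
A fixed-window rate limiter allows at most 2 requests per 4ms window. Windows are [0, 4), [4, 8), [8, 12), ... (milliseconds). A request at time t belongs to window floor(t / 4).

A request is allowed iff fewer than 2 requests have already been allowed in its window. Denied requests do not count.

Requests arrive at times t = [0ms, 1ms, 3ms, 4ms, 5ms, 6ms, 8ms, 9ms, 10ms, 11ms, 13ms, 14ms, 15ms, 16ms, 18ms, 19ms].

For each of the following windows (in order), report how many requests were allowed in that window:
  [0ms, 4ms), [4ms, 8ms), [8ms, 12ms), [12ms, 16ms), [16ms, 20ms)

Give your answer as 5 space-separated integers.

Processing requests:
  req#1 t=0ms (window 0): ALLOW
  req#2 t=1ms (window 0): ALLOW
  req#3 t=3ms (window 0): DENY
  req#4 t=4ms (window 1): ALLOW
  req#5 t=5ms (window 1): ALLOW
  req#6 t=6ms (window 1): DENY
  req#7 t=8ms (window 2): ALLOW
  req#8 t=9ms (window 2): ALLOW
  req#9 t=10ms (window 2): DENY
  req#10 t=11ms (window 2): DENY
  req#11 t=13ms (window 3): ALLOW
  req#12 t=14ms (window 3): ALLOW
  req#13 t=15ms (window 3): DENY
  req#14 t=16ms (window 4): ALLOW
  req#15 t=18ms (window 4): ALLOW
  req#16 t=19ms (window 4): DENY

Allowed counts by window: 2 2 2 2 2

Answer: 2 2 2 2 2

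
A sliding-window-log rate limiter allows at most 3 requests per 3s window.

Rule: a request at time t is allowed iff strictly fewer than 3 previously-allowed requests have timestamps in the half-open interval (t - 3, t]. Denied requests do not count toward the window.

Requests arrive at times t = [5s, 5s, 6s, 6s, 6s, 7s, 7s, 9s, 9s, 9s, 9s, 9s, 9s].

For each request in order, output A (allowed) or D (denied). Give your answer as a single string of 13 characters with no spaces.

Answer: AAADDDDAAADDD

Derivation:
Tracking allowed requests in the window:
  req#1 t=5s: ALLOW
  req#2 t=5s: ALLOW
  req#3 t=6s: ALLOW
  req#4 t=6s: DENY
  req#5 t=6s: DENY
  req#6 t=7s: DENY
  req#7 t=7s: DENY
  req#8 t=9s: ALLOW
  req#9 t=9s: ALLOW
  req#10 t=9s: ALLOW
  req#11 t=9s: DENY
  req#12 t=9s: DENY
  req#13 t=9s: DENY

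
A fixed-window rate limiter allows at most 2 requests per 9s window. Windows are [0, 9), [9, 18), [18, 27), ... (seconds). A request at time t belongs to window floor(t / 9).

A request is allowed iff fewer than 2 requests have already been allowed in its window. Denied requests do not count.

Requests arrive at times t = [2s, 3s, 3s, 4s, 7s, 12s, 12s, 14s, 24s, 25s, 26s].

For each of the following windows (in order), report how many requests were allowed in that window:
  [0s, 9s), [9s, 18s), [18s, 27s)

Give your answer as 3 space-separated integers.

Processing requests:
  req#1 t=2s (window 0): ALLOW
  req#2 t=3s (window 0): ALLOW
  req#3 t=3s (window 0): DENY
  req#4 t=4s (window 0): DENY
  req#5 t=7s (window 0): DENY
  req#6 t=12s (window 1): ALLOW
  req#7 t=12s (window 1): ALLOW
  req#8 t=14s (window 1): DENY
  req#9 t=24s (window 2): ALLOW
  req#10 t=25s (window 2): ALLOW
  req#11 t=26s (window 2): DENY

Allowed counts by window: 2 2 2

Answer: 2 2 2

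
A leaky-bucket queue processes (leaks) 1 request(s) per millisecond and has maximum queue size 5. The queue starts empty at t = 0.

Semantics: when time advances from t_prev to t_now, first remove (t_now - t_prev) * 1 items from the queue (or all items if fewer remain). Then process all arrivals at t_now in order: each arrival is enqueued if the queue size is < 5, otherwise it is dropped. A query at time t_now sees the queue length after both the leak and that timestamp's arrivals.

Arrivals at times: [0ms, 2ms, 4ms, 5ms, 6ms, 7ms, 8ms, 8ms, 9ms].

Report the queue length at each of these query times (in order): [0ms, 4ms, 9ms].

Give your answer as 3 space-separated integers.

Answer: 1 1 2

Derivation:
Queue lengths at query times:
  query t=0ms: backlog = 1
  query t=4ms: backlog = 1
  query t=9ms: backlog = 2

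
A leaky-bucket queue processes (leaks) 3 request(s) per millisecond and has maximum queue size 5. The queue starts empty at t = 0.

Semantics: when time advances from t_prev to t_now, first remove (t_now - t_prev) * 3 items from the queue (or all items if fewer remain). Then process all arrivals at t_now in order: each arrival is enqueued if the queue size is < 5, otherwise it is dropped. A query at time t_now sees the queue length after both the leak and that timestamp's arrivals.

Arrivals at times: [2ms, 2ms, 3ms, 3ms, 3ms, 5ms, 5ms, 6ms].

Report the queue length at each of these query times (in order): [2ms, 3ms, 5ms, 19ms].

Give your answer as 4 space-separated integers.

Queue lengths at query times:
  query t=2ms: backlog = 2
  query t=3ms: backlog = 3
  query t=5ms: backlog = 2
  query t=19ms: backlog = 0

Answer: 2 3 2 0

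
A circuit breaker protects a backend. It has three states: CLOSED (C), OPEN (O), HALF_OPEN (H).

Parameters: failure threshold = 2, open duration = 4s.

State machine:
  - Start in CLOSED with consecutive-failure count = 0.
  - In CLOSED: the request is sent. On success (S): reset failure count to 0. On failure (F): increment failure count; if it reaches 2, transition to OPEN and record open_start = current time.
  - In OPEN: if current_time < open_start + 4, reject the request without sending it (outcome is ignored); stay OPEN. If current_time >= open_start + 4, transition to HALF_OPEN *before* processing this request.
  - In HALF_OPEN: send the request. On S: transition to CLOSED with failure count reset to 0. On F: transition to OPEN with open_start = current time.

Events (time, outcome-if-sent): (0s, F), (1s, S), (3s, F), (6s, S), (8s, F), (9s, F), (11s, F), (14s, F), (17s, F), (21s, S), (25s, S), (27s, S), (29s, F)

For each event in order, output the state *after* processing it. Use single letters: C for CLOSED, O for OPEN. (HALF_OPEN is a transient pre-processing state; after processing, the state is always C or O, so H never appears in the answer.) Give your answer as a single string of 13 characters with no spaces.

State after each event:
  event#1 t=0s outcome=F: state=CLOSED
  event#2 t=1s outcome=S: state=CLOSED
  event#3 t=3s outcome=F: state=CLOSED
  event#4 t=6s outcome=S: state=CLOSED
  event#5 t=8s outcome=F: state=CLOSED
  event#6 t=9s outcome=F: state=OPEN
  event#7 t=11s outcome=F: state=OPEN
  event#8 t=14s outcome=F: state=OPEN
  event#9 t=17s outcome=F: state=OPEN
  event#10 t=21s outcome=S: state=CLOSED
  event#11 t=25s outcome=S: state=CLOSED
  event#12 t=27s outcome=S: state=CLOSED
  event#13 t=29s outcome=F: state=CLOSED

Answer: CCCCCOOOOCCCC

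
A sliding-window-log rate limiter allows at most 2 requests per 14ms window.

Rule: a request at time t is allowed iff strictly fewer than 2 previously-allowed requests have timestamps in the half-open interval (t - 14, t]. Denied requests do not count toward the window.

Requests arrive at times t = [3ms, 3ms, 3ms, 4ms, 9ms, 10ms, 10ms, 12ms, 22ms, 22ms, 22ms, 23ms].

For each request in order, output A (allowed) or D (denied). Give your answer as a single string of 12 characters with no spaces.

Answer: AADDDDDDAADD

Derivation:
Tracking allowed requests in the window:
  req#1 t=3ms: ALLOW
  req#2 t=3ms: ALLOW
  req#3 t=3ms: DENY
  req#4 t=4ms: DENY
  req#5 t=9ms: DENY
  req#6 t=10ms: DENY
  req#7 t=10ms: DENY
  req#8 t=12ms: DENY
  req#9 t=22ms: ALLOW
  req#10 t=22ms: ALLOW
  req#11 t=22ms: DENY
  req#12 t=23ms: DENY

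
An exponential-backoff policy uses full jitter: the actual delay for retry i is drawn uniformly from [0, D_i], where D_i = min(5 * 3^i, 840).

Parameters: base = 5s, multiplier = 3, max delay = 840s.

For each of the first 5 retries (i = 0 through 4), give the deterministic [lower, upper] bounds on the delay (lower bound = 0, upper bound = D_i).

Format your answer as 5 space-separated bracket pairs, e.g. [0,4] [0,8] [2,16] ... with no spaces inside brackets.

Computing bounds per retry:
  i=0: D_i=min(5*3^0,840)=5, bounds=[0,5]
  i=1: D_i=min(5*3^1,840)=15, bounds=[0,15]
  i=2: D_i=min(5*3^2,840)=45, bounds=[0,45]
  i=3: D_i=min(5*3^3,840)=135, bounds=[0,135]
  i=4: D_i=min(5*3^4,840)=405, bounds=[0,405]

Answer: [0,5] [0,15] [0,45] [0,135] [0,405]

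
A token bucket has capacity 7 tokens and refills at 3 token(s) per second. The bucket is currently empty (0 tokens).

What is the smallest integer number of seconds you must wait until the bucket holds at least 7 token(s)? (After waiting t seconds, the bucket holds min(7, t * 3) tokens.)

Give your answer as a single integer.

Need t * 3 >= 7, so t >= 7/3.
Smallest integer t = ceil(7/3) = 3.

Answer: 3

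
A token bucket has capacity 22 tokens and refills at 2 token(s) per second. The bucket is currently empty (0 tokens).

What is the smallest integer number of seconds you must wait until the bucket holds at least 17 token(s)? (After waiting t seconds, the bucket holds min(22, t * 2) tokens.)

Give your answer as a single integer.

Need t * 2 >= 17, so t >= 17/2.
Smallest integer t = ceil(17/2) = 9.

Answer: 9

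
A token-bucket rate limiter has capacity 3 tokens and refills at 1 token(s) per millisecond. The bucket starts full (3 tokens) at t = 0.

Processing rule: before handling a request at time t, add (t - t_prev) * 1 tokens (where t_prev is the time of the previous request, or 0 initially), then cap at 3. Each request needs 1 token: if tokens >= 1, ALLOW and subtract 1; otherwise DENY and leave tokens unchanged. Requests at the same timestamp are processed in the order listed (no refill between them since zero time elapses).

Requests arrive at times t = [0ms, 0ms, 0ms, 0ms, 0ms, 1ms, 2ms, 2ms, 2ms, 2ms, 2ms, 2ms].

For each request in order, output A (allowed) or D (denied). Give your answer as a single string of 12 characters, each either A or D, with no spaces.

Simulating step by step:
  req#1 t=0ms: ALLOW
  req#2 t=0ms: ALLOW
  req#3 t=0ms: ALLOW
  req#4 t=0ms: DENY
  req#5 t=0ms: DENY
  req#6 t=1ms: ALLOW
  req#7 t=2ms: ALLOW
  req#8 t=2ms: DENY
  req#9 t=2ms: DENY
  req#10 t=2ms: DENY
  req#11 t=2ms: DENY
  req#12 t=2ms: DENY

Answer: AAADDAADDDDD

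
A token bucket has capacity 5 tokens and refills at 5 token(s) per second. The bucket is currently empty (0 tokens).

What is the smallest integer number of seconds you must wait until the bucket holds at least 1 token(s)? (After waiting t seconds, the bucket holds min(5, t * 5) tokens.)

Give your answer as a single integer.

Need t * 5 >= 1, so t >= 1/5.
Smallest integer t = ceil(1/5) = 1.

Answer: 1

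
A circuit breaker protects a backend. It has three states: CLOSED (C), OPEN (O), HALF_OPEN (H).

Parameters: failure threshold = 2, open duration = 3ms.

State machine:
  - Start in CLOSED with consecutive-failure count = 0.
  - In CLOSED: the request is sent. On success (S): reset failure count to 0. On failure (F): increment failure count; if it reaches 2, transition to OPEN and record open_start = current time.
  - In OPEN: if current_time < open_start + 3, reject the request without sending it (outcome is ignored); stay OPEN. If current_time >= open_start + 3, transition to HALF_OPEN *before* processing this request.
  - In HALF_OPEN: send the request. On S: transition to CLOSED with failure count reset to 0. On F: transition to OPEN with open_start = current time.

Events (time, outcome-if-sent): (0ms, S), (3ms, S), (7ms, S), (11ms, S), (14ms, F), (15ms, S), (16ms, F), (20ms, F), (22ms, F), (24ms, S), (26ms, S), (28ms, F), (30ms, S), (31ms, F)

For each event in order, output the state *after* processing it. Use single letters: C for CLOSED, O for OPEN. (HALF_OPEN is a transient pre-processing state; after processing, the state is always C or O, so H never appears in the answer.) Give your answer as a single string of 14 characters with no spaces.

Answer: CCCCCCCOOCCCCC

Derivation:
State after each event:
  event#1 t=0ms outcome=S: state=CLOSED
  event#2 t=3ms outcome=S: state=CLOSED
  event#3 t=7ms outcome=S: state=CLOSED
  event#4 t=11ms outcome=S: state=CLOSED
  event#5 t=14ms outcome=F: state=CLOSED
  event#6 t=15ms outcome=S: state=CLOSED
  event#7 t=16ms outcome=F: state=CLOSED
  event#8 t=20ms outcome=F: state=OPEN
  event#9 t=22ms outcome=F: state=OPEN
  event#10 t=24ms outcome=S: state=CLOSED
  event#11 t=26ms outcome=S: state=CLOSED
  event#12 t=28ms outcome=F: state=CLOSED
  event#13 t=30ms outcome=S: state=CLOSED
  event#14 t=31ms outcome=F: state=CLOSED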